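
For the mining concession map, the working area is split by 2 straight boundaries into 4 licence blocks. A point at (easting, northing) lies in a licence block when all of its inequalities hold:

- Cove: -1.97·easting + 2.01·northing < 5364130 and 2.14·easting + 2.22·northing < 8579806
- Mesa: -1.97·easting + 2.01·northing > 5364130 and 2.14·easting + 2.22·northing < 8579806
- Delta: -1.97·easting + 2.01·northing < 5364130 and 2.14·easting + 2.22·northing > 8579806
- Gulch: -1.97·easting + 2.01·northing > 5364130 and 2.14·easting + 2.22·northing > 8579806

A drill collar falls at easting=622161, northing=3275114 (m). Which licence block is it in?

Delta

-1.97·622161 + 2.01·3275114 = 5357321.970, which is < 5364130
2.14·622161 + 2.22·3275114 = 8602177.620, which is > 8579806
This sign pattern matches Delta.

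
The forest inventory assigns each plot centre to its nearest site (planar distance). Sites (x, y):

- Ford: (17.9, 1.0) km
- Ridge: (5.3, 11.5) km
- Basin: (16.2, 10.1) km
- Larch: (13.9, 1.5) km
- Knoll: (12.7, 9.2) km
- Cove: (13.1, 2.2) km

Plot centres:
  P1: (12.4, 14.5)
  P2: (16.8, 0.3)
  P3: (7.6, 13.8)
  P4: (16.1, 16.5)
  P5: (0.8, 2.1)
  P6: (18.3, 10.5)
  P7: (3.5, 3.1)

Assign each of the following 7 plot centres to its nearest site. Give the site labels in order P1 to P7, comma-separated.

P1 → Knoll (d²=28.18)
P2 → Ford (d²=1.70)
P3 → Ridge (d²=10.58)
P4 → Basin (d²=40.97)
P5 → Ridge (d²=108.61)
P6 → Basin (d²=4.57)
P7 → Ridge (d²=73.80)

Knoll, Ford, Ridge, Basin, Ridge, Basin, Ridge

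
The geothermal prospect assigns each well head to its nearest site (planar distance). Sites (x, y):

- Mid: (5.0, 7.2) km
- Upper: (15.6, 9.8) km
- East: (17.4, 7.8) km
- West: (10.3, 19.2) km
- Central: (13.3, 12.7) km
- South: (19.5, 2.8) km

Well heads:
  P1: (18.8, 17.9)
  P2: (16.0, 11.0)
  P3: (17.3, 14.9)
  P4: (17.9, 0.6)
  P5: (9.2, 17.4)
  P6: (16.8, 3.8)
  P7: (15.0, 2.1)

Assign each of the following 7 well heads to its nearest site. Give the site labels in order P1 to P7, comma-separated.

P1 → Central (d²=57.29)
P2 → Upper (d²=1.60)
P3 → Central (d²=20.84)
P4 → South (d²=7.40)
P5 → West (d²=4.45)
P6 → South (d²=8.29)
P7 → South (d²=20.74)

Central, Upper, Central, South, West, South, South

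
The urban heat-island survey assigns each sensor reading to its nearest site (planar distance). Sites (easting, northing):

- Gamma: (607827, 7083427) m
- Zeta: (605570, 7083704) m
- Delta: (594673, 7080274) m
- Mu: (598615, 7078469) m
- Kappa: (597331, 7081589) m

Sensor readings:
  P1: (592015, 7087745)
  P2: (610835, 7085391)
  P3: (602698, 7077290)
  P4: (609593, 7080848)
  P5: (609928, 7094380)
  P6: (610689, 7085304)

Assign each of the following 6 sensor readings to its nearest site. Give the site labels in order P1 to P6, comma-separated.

Delta, Gamma, Mu, Gamma, Gamma, Gamma

P1 → Delta (d²=62880805.00)
P2 → Gamma (d²=12905360.00)
P3 → Mu (d²=18060930.00)
P4 → Gamma (d²=9769997.00)
P5 → Gamma (d²=124382410.00)
P6 → Gamma (d²=11714173.00)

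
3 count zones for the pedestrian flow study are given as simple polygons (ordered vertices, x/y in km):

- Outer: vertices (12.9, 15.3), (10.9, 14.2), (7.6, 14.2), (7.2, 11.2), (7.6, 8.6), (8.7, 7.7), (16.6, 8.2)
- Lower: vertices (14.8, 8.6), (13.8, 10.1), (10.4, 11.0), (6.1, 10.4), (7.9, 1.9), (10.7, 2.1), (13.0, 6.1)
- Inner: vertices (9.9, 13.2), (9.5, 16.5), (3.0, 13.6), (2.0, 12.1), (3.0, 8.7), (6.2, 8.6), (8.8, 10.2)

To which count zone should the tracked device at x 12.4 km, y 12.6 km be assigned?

Cast a ray rightward from (12.4, 12.6). For each polygon, the edges (by vertex number in listed order) whose endpoints lie on opposite sides of y = 12.6, where each meets that height, and whether that is right or left of the point:
Outer: 3–4 at x≈7.39 (left), 7–1 at x≈14.31 (right) → 1 crossing.
Lower: no edge straddles that height → 0 crossings.
Inner: 3–4 at x≈2.33 (left), 7–1 at x≈9.68 (left) → 0 crossings.
Only Outer has an odd count, so the point is inside Outer.

Outer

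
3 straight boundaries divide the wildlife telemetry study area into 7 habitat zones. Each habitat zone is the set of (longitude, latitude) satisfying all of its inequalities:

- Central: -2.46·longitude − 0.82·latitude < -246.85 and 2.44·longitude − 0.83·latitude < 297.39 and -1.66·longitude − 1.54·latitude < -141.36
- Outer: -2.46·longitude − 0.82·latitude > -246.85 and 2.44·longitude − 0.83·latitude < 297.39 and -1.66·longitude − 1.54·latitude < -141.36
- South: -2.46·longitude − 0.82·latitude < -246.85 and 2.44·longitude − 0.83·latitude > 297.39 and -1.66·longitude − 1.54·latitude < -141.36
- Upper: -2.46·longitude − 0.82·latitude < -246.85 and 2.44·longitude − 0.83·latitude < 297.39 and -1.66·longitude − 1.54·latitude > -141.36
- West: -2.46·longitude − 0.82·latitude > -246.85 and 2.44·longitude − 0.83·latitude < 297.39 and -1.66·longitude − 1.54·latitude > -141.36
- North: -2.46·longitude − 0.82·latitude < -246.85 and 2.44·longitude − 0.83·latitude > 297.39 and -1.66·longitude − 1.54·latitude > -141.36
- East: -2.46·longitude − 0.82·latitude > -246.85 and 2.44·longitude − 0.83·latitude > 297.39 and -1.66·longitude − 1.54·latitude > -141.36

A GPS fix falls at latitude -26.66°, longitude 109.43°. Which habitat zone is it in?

-2.46·109.43 − 0.82·-26.66 = -247.337, which is < -246.85
2.44·109.43 − 0.83·-26.66 = 289.137, which is < 297.39
-1.66·109.43 − 1.54·-26.66 = -140.597, which is > -141.36
This sign pattern matches Upper.

Upper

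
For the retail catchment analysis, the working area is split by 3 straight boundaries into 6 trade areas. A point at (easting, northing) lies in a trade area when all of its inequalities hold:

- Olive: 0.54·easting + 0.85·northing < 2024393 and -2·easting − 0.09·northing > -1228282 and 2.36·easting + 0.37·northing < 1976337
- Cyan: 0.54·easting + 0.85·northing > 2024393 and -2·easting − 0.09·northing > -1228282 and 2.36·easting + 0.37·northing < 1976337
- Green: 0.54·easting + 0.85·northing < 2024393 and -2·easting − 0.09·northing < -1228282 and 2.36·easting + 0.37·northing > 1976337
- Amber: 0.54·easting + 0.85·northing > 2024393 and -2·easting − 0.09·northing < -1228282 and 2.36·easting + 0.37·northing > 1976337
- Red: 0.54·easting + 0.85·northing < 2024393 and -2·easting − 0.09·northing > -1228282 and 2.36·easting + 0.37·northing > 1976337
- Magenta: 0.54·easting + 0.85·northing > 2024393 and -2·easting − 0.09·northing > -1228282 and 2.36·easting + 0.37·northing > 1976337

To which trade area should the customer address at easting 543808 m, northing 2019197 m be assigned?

Green

0.54·543808 + 0.85·2019197 = 2009973.770, which is < 2024393
-2·543808 − 0.09·2019197 = -1269343.730, which is < -1228282
2.36·543808 + 0.37·2019197 = 2030489.770, which is > 1976337
This sign pattern matches Green.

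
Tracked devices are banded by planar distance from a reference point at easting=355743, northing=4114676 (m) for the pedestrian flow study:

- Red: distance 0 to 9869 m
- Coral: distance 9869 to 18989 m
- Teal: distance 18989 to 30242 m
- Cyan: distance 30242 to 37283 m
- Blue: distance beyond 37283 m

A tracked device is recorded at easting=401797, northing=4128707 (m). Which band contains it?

Distance = √((401797−355743)² + (4128707−4114676)²) = √(2120970916.000 + 196868961.000) = 48143.950 m.
37283 ≤ 48143.950 < ∞ → Blue.

Blue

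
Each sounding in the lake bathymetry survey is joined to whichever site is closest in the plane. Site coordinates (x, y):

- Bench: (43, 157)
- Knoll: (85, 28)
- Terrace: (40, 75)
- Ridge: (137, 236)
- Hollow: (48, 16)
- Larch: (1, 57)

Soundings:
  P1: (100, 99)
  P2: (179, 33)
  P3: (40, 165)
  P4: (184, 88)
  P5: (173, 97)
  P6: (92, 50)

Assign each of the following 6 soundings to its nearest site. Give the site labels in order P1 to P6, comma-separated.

P1 → Terrace (d²=4176.00)
P2 → Knoll (d²=8861.00)
P3 → Bench (d²=73.00)
P4 → Knoll (d²=13401.00)
P5 → Knoll (d²=12505.00)
P6 → Knoll (d²=533.00)

Terrace, Knoll, Bench, Knoll, Knoll, Knoll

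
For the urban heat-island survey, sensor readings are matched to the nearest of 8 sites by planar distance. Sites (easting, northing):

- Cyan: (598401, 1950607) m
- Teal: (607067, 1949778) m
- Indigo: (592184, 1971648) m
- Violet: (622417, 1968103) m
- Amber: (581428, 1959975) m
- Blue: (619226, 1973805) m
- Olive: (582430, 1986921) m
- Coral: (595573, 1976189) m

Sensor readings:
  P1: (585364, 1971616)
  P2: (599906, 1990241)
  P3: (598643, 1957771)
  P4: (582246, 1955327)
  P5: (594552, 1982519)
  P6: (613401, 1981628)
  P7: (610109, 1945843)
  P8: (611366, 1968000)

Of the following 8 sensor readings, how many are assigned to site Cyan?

P1 → Indigo
P2 → Coral
P3 → Cyan
P4 → Amber
P5 → Coral
P6 → Blue
P7 → Teal
P8 → Blue
1 of the 8 goes to Cyan.

1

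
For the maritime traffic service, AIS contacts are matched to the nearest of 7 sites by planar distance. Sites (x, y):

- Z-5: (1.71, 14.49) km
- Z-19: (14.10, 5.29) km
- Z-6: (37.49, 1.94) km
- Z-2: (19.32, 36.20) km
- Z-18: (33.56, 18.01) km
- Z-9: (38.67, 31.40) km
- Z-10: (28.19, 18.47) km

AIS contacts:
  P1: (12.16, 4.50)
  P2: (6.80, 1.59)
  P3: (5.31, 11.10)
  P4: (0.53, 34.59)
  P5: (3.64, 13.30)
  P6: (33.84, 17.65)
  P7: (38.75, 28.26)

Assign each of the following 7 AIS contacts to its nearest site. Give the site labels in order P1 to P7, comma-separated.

P1 → Z-19 (d²=4.39)
P2 → Z-19 (d²=66.98)
P3 → Z-5 (d²=24.45)
P4 → Z-2 (d²=355.66)
P5 → Z-5 (d²=5.14)
P6 → Z-18 (d²=0.21)
P7 → Z-9 (d²=9.87)

Z-19, Z-19, Z-5, Z-2, Z-5, Z-18, Z-9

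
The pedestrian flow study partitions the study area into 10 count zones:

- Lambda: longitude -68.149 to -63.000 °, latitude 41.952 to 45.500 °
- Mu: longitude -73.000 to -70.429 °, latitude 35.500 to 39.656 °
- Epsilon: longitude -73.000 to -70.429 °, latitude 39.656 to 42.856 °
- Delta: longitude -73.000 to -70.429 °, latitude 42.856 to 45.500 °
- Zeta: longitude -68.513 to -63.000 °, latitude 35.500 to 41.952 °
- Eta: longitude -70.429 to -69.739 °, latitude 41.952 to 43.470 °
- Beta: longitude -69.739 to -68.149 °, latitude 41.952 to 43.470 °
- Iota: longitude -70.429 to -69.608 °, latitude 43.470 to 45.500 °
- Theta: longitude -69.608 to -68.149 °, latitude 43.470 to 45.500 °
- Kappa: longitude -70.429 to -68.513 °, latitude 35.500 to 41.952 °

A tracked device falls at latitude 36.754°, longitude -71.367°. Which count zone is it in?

Mu

The point has longitude = -71.367 and latitude = 36.754.
Only Mu satisfies -73.000 ≤ longitude ≤ -70.429 and 35.500 ≤ latitude ≤ 39.656.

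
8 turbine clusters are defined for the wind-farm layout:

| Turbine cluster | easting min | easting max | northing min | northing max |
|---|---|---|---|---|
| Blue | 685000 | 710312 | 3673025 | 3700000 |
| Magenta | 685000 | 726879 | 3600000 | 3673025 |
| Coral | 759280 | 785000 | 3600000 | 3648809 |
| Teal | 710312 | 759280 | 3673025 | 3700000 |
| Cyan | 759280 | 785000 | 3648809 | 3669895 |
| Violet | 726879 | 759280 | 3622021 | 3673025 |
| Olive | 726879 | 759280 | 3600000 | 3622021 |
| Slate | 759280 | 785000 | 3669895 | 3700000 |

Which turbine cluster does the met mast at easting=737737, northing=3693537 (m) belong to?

Teal

The point has easting = 737737 and northing = 3693537.
Only Teal satisfies 710312 ≤ easting ≤ 759280 and 3673025 ≤ northing ≤ 3700000.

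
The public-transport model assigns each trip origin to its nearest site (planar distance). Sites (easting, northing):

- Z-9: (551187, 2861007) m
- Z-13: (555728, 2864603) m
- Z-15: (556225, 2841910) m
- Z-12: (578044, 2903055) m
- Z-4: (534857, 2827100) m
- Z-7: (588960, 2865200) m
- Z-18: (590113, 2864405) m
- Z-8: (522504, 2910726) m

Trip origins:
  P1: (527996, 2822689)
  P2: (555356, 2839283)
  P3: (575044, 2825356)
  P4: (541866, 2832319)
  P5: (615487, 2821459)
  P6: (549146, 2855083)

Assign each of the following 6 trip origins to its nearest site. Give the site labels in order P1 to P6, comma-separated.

Z-4, Z-15, Z-15, Z-4, Z-18, Z-9

P1 → Z-4 (d²=66530242.00)
P2 → Z-15 (d²=7656290.00)
P3 → Z-15 (d²=628189677.00)
P4 → Z-4 (d²=76364042.00)
P5 → Z-18 (d²=2488198792.00)
P6 → Z-9 (d²=39259457.00)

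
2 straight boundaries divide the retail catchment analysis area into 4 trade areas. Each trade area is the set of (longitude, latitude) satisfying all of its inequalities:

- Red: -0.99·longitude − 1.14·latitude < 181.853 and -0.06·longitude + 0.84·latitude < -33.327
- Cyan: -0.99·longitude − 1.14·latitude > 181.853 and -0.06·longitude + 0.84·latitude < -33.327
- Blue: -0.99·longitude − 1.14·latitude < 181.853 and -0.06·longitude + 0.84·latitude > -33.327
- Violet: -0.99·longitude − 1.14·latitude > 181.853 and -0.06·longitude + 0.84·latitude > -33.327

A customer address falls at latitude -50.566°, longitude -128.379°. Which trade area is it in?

Cyan

-0.99·-128.379 − 1.14·-50.566 = 184.740, which is > 181.853
-0.06·-128.379 + 0.84·-50.566 = -34.773, which is < -33.327
This sign pattern matches Cyan.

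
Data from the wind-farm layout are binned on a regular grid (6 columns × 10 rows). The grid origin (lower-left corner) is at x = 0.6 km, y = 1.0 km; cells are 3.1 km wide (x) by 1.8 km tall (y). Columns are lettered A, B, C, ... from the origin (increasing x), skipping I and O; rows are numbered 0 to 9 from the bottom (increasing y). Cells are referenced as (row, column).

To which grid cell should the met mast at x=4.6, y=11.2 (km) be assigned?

(5, B)

Column index: ⌊(4.6 − 0.6) / 3.1⌋ = ⌊1.290⌋ = 1 → column B
Row offset from origin: ⌊(11.2 − 1.0) / 1.8⌋ = ⌊5.667⌋ = 5 → row 5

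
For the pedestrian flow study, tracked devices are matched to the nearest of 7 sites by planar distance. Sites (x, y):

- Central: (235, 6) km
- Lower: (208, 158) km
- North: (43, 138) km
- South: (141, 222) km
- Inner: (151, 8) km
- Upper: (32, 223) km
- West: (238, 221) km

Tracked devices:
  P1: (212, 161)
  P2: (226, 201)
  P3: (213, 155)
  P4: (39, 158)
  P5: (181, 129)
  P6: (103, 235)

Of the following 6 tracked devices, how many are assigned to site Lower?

3

P1 → Lower
P2 → West
P3 → Lower
P4 → North
P5 → Lower
P6 → South
3 of the 6 go to Lower.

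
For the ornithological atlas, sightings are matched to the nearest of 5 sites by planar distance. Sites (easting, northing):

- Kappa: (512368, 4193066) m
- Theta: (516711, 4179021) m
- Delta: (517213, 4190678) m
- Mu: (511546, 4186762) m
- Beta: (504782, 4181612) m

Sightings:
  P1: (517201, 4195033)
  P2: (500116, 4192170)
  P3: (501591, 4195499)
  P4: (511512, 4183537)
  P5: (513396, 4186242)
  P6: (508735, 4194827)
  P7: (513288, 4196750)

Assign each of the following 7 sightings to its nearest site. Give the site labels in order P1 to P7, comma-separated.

P1 → Delta (d²=18966169.00)
P2 → Beta (d²=133242920.00)
P3 → Kappa (d²=122063218.00)
P4 → Mu (d²=10401781.00)
P5 → Mu (d²=3692900.00)
P6 → Kappa (d²=16299810.00)
P7 → Kappa (d²=14418256.00)

Delta, Beta, Kappa, Mu, Mu, Kappa, Kappa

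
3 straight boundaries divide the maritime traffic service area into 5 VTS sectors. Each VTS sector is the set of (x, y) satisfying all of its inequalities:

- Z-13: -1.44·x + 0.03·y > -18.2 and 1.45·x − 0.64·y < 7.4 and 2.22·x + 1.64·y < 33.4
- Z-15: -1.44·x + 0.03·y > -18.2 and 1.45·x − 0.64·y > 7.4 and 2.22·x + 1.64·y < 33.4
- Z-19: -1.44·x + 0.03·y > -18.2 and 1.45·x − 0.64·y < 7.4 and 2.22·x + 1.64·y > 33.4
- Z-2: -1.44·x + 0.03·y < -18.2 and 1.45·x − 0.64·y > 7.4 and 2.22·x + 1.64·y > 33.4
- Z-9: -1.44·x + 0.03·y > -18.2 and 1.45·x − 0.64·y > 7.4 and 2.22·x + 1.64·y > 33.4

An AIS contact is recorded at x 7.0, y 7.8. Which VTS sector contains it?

-1.44·7.0 + 0.03·7.8 = -9.846, which is > -18.2
1.45·7.0 − 0.64·7.8 = 5.158, which is < 7.4
2.22·7.0 + 1.64·7.8 = 28.332, which is < 33.4
This sign pattern matches Z-13.

Z-13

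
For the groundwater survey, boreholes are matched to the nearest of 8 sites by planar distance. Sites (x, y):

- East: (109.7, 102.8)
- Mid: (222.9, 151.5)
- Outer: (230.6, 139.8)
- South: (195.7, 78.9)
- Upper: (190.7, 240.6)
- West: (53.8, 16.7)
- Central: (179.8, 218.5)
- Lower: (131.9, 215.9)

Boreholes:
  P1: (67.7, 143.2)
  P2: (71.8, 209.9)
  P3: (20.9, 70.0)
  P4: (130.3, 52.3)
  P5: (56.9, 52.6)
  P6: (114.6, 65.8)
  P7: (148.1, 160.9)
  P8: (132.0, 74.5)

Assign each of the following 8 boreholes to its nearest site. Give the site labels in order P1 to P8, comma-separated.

East, Lower, West, East, West, East, Lower, East

P1 → East (d²=3396.16)
P2 → Lower (d²=3648.01)
P3 → West (d²=3923.30)
P4 → East (d²=2974.61)
P5 → West (d²=1298.42)
P6 → East (d²=1393.01)
P7 → Lower (d²=3287.44)
P8 → East (d²=1298.18)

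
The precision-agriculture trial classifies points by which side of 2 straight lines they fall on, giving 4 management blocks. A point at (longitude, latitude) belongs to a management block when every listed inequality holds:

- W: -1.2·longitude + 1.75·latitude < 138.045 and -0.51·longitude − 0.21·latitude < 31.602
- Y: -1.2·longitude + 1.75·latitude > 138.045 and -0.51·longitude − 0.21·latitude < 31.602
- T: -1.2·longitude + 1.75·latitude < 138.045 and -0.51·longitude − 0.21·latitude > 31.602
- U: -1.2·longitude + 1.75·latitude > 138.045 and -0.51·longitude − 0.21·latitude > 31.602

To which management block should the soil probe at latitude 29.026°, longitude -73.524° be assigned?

Y

-1.2·-73.524 + 1.75·29.026 = 139.024, which is > 138.045
-0.51·-73.524 − 0.21·29.026 = 31.402, which is < 31.602
This sign pattern matches Y.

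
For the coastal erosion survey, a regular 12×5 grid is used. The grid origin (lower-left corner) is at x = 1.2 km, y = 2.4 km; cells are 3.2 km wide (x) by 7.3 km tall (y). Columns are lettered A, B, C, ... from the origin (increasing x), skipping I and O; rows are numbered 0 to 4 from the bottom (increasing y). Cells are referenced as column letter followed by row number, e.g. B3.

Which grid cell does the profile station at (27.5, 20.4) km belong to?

Column index: ⌊(27.5 − 1.2) / 3.2⌋ = ⌊8.219⌋ = 8 → column J
Row offset from origin: ⌊(20.4 − 2.4) / 7.3⌋ = ⌊2.466⌋ = 2 → row 2

J2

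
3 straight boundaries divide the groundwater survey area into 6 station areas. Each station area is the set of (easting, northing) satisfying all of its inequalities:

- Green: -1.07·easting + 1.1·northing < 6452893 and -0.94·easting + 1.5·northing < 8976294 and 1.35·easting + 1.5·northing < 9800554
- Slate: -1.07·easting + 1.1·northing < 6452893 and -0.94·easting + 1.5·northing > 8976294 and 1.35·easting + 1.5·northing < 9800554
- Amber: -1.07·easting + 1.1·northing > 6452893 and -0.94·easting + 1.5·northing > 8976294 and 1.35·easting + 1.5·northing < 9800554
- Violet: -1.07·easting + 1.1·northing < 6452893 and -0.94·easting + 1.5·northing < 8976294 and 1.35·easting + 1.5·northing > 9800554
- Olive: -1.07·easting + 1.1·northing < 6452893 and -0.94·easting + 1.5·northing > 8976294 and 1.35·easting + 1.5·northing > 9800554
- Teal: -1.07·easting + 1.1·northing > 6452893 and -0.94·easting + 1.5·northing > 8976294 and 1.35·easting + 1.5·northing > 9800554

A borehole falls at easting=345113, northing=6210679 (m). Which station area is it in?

-1.07·345113 + 1.1·6210679 = 6462475.990, which is > 6452893
-0.94·345113 + 1.5·6210679 = 8991612.280, which is > 8976294
1.35·345113 + 1.5·6210679 = 9781921.050, which is < 9800554
This sign pattern matches Amber.

Amber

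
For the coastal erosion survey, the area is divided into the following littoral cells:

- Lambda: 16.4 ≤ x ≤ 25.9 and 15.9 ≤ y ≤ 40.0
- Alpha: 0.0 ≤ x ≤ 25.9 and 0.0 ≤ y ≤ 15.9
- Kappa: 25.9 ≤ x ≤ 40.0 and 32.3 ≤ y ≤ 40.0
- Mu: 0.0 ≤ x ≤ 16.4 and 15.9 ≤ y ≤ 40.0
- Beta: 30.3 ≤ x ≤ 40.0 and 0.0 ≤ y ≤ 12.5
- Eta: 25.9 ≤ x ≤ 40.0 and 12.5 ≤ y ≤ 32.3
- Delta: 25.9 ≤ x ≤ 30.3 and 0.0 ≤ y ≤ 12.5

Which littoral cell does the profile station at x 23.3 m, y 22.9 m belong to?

Lambda

The point has x = 23.3 and y = 22.9.
Only Lambda satisfies 16.4 ≤ x ≤ 25.9 and 15.9 ≤ y ≤ 40.0.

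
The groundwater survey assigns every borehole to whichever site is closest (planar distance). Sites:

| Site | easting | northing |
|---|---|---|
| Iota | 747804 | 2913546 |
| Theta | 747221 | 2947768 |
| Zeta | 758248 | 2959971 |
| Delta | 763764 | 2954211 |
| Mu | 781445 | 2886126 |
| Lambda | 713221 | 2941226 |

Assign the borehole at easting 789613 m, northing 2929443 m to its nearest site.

Squared distances to each site:
Iota: 2000707090.000; Theta: 2132887289.000; Zeta: 1915722009.000; Delta: 1281624625.000; Mu: 1943078713.000; Lambda: 5974576753.000.
Minimum at Delta.

Delta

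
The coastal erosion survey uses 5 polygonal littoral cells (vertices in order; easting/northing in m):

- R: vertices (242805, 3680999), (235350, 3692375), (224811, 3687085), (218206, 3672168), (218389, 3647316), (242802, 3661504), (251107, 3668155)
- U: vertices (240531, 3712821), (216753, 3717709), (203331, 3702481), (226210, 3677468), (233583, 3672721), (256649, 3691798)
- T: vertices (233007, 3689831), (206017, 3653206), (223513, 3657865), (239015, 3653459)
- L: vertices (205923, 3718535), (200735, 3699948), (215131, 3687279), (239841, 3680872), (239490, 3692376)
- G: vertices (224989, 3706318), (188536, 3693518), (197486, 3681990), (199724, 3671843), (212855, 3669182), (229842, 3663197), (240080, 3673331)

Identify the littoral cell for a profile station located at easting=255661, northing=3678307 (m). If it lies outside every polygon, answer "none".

Cast a ray rightward from (255661, 3678307). For each polygon, the edges (by vertex number in listed order) whose endpoints lie on opposite sides of northing = 3678307, where each meets that height, and whether that is right or left of the point:
R: 3–4 at easting≈220924.2 (left), 7–1 at easting≈244545.0 (left) → 0 crossings.
U: 3–4 at easting≈225442.6 (left), 5–6 at easting≈240337.0 (left) → 0 crossings.
T: 1–2 at easting≈224514.6 (left), 4–1 at easting≈234910.6 (left) → 0 crossings.
L: no edge straddles that height → 0 crossings.
G: 3–4 at easting≈198298.3 (left), 7–1 at easting≈237803.6 (left) → 0 crossings.
All counts are even, so the point lies outside every listed polygon.

none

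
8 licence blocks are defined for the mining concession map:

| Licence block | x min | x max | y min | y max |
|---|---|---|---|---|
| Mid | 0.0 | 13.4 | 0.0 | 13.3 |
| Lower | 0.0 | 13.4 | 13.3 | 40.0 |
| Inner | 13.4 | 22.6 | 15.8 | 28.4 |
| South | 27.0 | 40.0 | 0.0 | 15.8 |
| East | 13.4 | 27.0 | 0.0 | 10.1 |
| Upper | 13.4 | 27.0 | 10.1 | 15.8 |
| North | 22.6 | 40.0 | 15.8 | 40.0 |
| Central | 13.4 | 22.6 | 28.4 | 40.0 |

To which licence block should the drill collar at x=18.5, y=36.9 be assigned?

The point has x = 18.5 and y = 36.9.
Only Central satisfies 13.4 ≤ x ≤ 22.6 and 28.4 ≤ y ≤ 40.0.

Central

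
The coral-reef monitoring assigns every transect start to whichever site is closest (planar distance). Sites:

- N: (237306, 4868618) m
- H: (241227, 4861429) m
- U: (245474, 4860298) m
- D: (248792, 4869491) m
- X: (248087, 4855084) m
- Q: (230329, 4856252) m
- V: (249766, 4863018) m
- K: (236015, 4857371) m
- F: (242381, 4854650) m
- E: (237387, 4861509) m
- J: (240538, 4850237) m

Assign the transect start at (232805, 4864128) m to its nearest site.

E

Squared distances to each site:
N: 40419101.000; H: 78214685.000; U: 175172461.000; D: 284345938.000; X: 315333460.000; Q: 68161952.000; V: 288907621.000; K: 55961149.000; F: 181532260.000; E: 27853885.000; J: 252759170.000.
Minimum at E.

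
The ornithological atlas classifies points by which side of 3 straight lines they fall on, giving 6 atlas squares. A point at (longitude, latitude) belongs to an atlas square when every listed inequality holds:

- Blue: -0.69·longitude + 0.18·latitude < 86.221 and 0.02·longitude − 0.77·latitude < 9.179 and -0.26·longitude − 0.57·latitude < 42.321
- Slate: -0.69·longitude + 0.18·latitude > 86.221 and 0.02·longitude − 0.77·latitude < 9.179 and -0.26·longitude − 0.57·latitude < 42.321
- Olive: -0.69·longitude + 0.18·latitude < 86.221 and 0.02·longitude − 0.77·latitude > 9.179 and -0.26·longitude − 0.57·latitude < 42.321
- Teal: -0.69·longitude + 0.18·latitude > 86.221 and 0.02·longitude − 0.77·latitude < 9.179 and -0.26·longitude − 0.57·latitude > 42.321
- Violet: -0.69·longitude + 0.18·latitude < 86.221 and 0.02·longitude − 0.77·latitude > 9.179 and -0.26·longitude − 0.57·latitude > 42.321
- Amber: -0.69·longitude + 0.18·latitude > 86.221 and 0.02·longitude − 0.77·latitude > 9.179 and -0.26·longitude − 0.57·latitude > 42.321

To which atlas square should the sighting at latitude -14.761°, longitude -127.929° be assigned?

Blue

-0.69·-127.929 + 0.18·-14.761 = 85.614, which is < 86.221
0.02·-127.929 − 0.77·-14.761 = 8.807, which is < 9.179
-0.26·-127.929 − 0.57·-14.761 = 41.675, which is < 42.321
This sign pattern matches Blue.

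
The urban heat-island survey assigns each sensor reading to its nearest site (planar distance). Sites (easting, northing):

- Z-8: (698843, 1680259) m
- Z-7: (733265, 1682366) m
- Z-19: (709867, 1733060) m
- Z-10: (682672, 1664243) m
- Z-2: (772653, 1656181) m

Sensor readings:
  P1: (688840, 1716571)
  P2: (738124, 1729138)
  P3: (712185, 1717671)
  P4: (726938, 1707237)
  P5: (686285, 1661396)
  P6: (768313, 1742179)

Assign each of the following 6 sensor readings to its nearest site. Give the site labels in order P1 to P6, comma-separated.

Z-19, Z-19, Z-19, Z-7, Z-10, Z-19

P1 → Z-19 (d²=714021850.00)
P2 → Z-19 (d²=813840133.00)
P3 → Z-19 (d²=242194445.00)
P4 → Z-7 (d²=658597570.00)
P5 → Z-10 (d²=21159178.00)
P6 → Z-19 (d²=3499091077.00)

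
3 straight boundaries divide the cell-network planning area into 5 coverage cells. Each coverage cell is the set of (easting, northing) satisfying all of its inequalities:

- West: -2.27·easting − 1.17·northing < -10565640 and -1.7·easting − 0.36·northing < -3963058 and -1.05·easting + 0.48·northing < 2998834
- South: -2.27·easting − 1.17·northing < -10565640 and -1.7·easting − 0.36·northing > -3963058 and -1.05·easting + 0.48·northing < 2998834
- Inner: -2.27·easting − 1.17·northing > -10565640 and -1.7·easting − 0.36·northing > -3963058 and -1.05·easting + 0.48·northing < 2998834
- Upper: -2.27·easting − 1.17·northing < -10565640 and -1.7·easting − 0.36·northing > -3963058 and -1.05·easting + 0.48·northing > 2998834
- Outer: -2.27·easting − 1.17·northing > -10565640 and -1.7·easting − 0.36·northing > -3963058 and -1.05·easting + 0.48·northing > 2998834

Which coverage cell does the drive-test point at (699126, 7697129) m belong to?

South

-2.27·699126 − 1.17·7697129 = -10592656.950, which is < -10565640
-1.7·699126 − 0.36·7697129 = -3959480.640, which is > -3963058
-1.05·699126 + 0.48·7697129 = 2960539.620, which is < 2998834
This sign pattern matches South.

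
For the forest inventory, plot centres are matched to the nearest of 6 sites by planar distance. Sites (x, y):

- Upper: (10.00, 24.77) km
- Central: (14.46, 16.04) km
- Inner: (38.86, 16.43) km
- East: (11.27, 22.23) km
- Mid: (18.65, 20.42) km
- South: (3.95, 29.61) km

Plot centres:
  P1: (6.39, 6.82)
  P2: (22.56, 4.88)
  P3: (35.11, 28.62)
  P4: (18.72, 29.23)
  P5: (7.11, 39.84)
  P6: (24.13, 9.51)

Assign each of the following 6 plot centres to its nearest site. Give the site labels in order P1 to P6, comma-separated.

P1 → Central (d²=150.13)
P2 → Central (d²=190.16)
P3 → Inner (d²=162.66)
P4 → Mid (d²=77.62)
P5 → South (d²=114.64)
P6 → Central (d²=136.15)

Central, Central, Inner, Mid, South, Central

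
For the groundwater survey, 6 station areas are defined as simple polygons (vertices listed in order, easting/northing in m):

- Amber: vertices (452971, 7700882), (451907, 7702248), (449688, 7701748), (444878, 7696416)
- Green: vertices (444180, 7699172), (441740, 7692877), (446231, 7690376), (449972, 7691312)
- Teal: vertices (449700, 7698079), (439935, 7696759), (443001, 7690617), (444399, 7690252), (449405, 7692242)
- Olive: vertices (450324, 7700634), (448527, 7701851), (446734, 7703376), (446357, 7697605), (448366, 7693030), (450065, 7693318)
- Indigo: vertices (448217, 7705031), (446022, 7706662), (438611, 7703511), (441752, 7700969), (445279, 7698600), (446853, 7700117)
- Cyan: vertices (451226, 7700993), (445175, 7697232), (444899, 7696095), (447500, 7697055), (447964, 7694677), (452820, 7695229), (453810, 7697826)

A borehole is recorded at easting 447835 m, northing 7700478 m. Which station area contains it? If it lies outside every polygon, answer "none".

Olive

Cast a ray rightward from (447835, 7700478). For each polygon, the edges (by vertex number in listed order) whose endpoints lie on opposite sides of northing = 7700478, where each meets that height, and whether that is right or left of the point:
Amber: 3–4 at easting≈448542.3 (right), 4–1 at easting≈452238.9 (right) → 2 crossings.
Green: no edge straddles that height → 0 crossings.
Teal: no edge straddles that height → 0 crossings.
Olive: 3–4 at easting≈446544.7 (left), 6–1 at easting≈450318.5 (right) → 1 crossing.
Indigo: 4–5 at easting≈442483.0 (left), 6–1 at easting≈446953.2 (left) → 0 crossings.
Cyan: 1–2 at easting≈450397.4 (right), 7–1 at easting≈451646.2 (right) → 2 crossings.
Only Olive has an odd count, so the point is inside Olive.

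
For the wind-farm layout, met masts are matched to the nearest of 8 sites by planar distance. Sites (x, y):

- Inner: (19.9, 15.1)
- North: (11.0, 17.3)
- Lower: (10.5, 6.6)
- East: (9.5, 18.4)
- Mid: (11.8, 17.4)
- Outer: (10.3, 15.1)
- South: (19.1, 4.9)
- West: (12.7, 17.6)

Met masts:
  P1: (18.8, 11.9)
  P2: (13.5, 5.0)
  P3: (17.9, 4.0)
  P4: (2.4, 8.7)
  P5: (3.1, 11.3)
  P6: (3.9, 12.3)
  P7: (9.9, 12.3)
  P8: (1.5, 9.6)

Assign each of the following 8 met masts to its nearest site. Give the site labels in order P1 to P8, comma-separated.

P1 → Inner (d²=11.45)
P2 → Lower (d²=11.56)
P3 → South (d²=2.25)
P4 → Lower (d²=70.02)
P5 → Outer (d²=66.28)
P6 → Outer (d²=48.80)
P7 → Outer (d²=8.00)
P8 → Lower (d²=90.00)

Inner, Lower, South, Lower, Outer, Outer, Outer, Lower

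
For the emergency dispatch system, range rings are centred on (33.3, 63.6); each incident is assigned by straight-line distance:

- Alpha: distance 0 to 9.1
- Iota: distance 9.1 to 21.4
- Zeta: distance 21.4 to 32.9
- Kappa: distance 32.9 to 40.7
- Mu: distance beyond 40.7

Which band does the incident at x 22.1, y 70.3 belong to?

Iota

Distance = √((22.1−33.3)² + (70.3−63.6)²) = √(125.440 + 44.890) = 13.051.
9.1 ≤ 13.051 < 21.4 → Iota.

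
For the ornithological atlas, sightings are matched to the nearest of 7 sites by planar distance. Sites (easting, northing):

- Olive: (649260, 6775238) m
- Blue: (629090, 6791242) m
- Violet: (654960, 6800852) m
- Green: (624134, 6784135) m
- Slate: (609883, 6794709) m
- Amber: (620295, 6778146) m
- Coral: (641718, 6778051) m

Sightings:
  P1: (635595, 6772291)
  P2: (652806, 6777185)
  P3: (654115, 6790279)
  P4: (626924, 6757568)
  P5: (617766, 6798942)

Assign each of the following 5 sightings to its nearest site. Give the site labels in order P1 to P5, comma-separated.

P1 → Coral (d²=70668729.00)
P2 → Olive (d²=16364925.00)
P3 → Violet (d²=112502354.00)
P4 → Amber (d²=467397725.00)
P5 → Slate (d²=80059978.00)

Coral, Olive, Violet, Amber, Slate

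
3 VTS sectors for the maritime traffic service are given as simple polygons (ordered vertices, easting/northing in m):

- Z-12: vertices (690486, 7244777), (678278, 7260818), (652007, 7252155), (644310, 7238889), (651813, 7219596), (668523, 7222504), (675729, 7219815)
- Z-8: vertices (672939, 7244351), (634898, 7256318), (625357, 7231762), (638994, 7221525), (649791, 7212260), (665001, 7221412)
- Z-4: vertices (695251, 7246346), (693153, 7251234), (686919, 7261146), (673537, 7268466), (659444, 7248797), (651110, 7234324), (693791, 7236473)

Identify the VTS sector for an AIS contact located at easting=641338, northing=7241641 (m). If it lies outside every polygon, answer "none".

Z-8

Cast a ray rightward from (641338, 7241641). For each polygon, the edges (by vertex number in listed order) whose endpoints lie on opposite sides of northing = 7241641, where each meets that height, and whether that is right or left of the point:
Z-12: 3–4 at easting≈645906.7 (right), 7–1 at easting≈688632.1 (right) → 2 crossings.
Z-8: 2–3 at easting≈629195.4 (left), 6–1 at easting≈672001.2 (right) → 1 crossing.
Z-4: 5–6 at easting≈655323.4 (right), 7–1 at easting≈694555.2 (right) → 2 crossings.
Only Z-8 has an odd count, so the point is inside Z-8.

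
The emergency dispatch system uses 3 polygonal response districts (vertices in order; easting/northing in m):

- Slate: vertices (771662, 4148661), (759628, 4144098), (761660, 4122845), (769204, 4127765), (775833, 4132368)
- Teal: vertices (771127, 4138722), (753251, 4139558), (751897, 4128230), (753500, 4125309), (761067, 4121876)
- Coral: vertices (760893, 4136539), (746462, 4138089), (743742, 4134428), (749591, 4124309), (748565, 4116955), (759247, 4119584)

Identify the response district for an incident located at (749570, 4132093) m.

Coral

Cast a ray rightward from (749570, 4132093). For each polygon, the edges (by vertex number in listed order) whose endpoints lie on opposite sides of northing = 4132093, where each meets that height, and whether that is right or left of the point:
Slate: 2–3 at easting≈760775.8 (right), 4–5 at easting≈775437.0 (right) → 2 crossings.
Teal: 2–3 at easting≈752358.7 (right), 5–1 at easting≈767168.3 (right) → 2 crossings.
Coral: 3–4 at easting≈745091.7 (left), 6–1 at easting≈760461.4 (right) → 1 crossing.
Only Coral has an odd count, so the point is inside Coral.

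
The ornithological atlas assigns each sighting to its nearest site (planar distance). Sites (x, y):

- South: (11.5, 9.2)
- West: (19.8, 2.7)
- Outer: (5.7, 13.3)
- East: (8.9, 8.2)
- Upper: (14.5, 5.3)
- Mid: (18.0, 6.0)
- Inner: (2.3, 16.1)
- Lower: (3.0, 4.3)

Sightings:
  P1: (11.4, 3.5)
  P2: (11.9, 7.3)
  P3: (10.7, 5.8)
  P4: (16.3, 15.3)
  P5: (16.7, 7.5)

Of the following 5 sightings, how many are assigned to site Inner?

P1 → Upper
P2 → South
P3 → East
P4 → South
P5 → Mid
0 of the 5 go to Inner.

0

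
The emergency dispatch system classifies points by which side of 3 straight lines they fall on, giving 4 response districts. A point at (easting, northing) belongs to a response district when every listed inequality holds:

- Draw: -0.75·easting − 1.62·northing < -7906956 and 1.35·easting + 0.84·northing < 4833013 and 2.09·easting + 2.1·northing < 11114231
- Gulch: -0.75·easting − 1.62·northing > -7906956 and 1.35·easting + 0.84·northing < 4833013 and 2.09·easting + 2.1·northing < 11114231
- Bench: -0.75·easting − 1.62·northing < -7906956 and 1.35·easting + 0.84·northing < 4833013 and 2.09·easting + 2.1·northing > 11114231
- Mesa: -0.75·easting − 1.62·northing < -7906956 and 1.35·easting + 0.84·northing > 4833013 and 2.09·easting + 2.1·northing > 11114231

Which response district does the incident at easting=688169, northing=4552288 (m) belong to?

Gulch

-0.75·688169 − 1.62·4552288 = -7890833.310, which is > -7906956
1.35·688169 + 0.84·4552288 = 4752950.070, which is < 4833013
2.09·688169 + 2.1·4552288 = 10998078.010, which is < 11114231
This sign pattern matches Gulch.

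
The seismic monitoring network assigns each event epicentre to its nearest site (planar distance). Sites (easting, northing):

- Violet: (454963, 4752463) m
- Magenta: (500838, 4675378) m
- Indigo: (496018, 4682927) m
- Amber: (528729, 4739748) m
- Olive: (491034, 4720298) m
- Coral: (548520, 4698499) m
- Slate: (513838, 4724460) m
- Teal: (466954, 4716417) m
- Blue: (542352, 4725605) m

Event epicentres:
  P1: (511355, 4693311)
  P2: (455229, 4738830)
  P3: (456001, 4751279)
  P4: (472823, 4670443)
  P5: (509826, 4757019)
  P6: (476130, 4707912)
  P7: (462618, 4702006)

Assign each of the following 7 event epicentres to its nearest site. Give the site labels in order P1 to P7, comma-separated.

Indigo, Violet, Violet, Indigo, Amber, Teal, Teal

P1 → Indigo (d²=343051025.00)
P2 → Violet (d²=185929445.00)
P3 → Violet (d²=2479300.00)
P4 → Indigo (d²=693858281.00)
P5 → Amber (d²=655610850.00)
P6 → Teal (d²=156534001.00)
P7 → Teal (d²=226477817.00)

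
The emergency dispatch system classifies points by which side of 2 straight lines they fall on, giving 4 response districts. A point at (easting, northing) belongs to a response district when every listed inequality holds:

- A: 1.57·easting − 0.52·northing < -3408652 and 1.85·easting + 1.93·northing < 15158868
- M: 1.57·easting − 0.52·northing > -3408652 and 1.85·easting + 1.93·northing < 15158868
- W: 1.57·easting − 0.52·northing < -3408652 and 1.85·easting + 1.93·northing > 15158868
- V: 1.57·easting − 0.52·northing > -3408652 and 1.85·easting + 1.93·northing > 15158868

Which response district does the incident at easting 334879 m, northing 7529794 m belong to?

1.57·334879 − 0.52·7529794 = -3389732.850, which is > -3408652
1.85·334879 + 1.93·7529794 = 15152028.570, which is < 15158868
This sign pattern matches M.

M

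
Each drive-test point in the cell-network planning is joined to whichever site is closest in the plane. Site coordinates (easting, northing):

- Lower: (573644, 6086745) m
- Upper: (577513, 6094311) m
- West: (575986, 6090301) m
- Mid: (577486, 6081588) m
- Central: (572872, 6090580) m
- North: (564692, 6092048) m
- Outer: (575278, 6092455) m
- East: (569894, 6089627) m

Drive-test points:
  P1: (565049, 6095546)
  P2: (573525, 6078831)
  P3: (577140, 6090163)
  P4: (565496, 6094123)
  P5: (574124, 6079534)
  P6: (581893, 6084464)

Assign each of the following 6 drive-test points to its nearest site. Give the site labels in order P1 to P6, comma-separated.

P1 → North (d²=12363453.00)
P2 → Mid (d²=23290570.00)
P3 → West (d²=1350760.00)
P4 → North (d²=4952041.00)
P5 → Mid (d²=15521960.00)
P6 → Mid (d²=27693025.00)

North, Mid, West, North, Mid, Mid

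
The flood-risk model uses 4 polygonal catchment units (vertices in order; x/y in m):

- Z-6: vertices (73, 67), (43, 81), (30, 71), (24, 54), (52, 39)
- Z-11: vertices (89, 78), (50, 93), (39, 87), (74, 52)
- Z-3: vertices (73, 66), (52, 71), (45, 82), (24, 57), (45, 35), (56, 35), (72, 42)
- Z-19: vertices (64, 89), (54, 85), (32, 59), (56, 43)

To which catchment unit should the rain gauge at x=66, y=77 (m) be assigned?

Cast a ray rightward from (66, 77). For each polygon, the edges (by vertex number in listed order) whose endpoints lie on opposite sides of y = 77, where each meets that height, and whether that is right or left of the point:
Z-6: 1–2 at x≈51.6 (left), 2–3 at x≈37.8 (left) → 0 crossings.
Z-11: 3–4 at x≈49.0 (left), 4–1 at x≈88.4 (right) → 1 crossing.
Z-3: 2–3 at x≈48.2 (left), 3–4 at x≈40.8 (left) → 0 crossings.
Z-19: 2–3 at x≈47.2 (left), 4–1 at x≈61.9 (left) → 0 crossings.
Only Z-11 has an odd count, so the point is inside Z-11.

Z-11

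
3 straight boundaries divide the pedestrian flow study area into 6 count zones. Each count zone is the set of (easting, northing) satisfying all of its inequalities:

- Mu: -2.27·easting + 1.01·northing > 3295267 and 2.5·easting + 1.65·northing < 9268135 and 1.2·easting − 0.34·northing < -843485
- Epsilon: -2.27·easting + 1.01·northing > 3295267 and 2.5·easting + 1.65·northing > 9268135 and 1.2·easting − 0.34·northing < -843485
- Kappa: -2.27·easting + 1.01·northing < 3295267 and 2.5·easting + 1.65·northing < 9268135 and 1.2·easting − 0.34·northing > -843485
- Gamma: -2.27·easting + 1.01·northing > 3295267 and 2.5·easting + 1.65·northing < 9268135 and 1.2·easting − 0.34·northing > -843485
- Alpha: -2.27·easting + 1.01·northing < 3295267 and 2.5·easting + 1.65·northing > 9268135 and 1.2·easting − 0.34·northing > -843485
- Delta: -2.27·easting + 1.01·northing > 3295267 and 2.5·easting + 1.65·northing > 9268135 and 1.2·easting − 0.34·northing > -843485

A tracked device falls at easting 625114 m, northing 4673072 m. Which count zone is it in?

Delta

-2.27·625114 + 1.01·4673072 = 3300793.940, which is > 3295267
2.5·625114 + 1.65·4673072 = 9273353.800, which is > 9268135
1.2·625114 − 0.34·4673072 = -838707.680, which is > -843485
This sign pattern matches Delta.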